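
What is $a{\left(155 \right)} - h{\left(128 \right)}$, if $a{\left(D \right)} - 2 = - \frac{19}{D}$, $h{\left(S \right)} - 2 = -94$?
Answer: $\frac{14551}{155} \approx 93.877$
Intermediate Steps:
$h{\left(S \right)} = -92$ ($h{\left(S \right)} = 2 - 94 = -92$)
$a{\left(D \right)} = 2 - \frac{19}{D}$
$a{\left(155 \right)} - h{\left(128 \right)} = \left(2 - \frac{19}{155}\right) - -92 = \left(2 - \frac{19}{155}\right) + 92 = \frac{291}{155} + 92 = \frac{14551}{155}$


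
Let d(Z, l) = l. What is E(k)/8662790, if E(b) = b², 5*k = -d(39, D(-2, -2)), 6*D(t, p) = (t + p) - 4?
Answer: 8/974563875 ≈ 8.2088e-9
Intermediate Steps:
D(t, p) = -⅔ + p/6 + t/6 (D(t, p) = ((t + p) - 4)/6 = ((p + t) - 4)/6 = (-4 + p + t)/6 = -⅔ + p/6 + t/6)
k = 4/15 (k = (-(-⅔ + (⅙)*(-2) + (⅙)*(-2)))/5 = (-(-⅔ - ⅓ - ⅓))/5 = (-1*(-4/3))/5 = (⅕)*(4/3) = 4/15 ≈ 0.26667)
E(k)/8662790 = (4/15)²/8662790 = (16/225)*(1/8662790) = 8/974563875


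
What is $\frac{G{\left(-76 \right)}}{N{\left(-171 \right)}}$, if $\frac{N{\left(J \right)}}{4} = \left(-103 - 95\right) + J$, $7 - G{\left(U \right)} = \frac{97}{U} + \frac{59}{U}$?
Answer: $- \frac{43}{7011} \approx -0.0061332$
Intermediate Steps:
$G{\left(U \right)} = 7 - \frac{156}{U}$ ($G{\left(U \right)} = 7 - \left(\frac{97}{U} + \frac{59}{U}\right) = 7 - \frac{156}{U}$)
$N{\left(J \right)} = -792 + 4 J$ ($N{\left(J \right)} = 4 \left(\left(-103 - 95\right) + J\right) = 4 \left(-198 + J\right) = -792 + 4 J$)
$\frac{G{\left(-76 \right)}}{N{\left(-171 \right)}} = \frac{7 - \frac{156}{-76}}{-792 + 4 \left(-171\right)} = \frac{7 - - \frac{39}{19}}{-792 - 684} = \frac{7 + \frac{39}{19}}{-1476} = \frac{172}{19} \left(- \frac{1}{1476}\right) = - \frac{43}{7011}$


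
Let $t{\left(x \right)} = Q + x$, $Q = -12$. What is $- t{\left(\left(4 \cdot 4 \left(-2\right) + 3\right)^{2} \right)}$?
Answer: $-829$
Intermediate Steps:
$t{\left(x \right)} = -12 + x$
$- t{\left(\left(4 \cdot 4 \left(-2\right) + 3\right)^{2} \right)} = - (-12 + \left(4 \cdot 4 \left(-2\right) + 3\right)^{2}) = - (-12 + \left(16 \left(-2\right) + 3\right)^{2}) = - (-12 + \left(-32 + 3\right)^{2}) = - (-12 + \left(-29\right)^{2}) = - (-12 + 841) = \left(-1\right) 829 = -829$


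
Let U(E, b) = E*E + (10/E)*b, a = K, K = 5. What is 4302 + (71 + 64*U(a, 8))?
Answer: 6997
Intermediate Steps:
a = 5
U(E, b) = E² + 10*b/E
4302 + (71 + 64*U(a, 8)) = 4302 + (71 + 64*((5³ + 10*8)/5)) = 4302 + (71 + 64*((125 + 80)/5)) = 4302 + (71 + 64*((⅕)*205)) = 4302 + (71 + 64*41) = 4302 + (71 + 2624) = 4302 + 2695 = 6997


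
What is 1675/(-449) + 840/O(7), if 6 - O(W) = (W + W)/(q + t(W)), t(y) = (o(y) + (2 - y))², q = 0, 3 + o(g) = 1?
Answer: 64328/449 ≈ 143.27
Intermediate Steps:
o(g) = -2 (o(g) = -3 + 1 = -2)
t(y) = y² (t(y) = (-2 + (2 - y))² = (-y)² = y²)
O(W) = 6 - 2/W (O(W) = 6 - (W + W)/(0 + W²) = 6 - 2*W/(W²) = 6 - 2*W/W² = 6 - 2/W)
1675/(-449) + 840/O(7) = 1675/(-449) + 840/(6 - 2/7) = 1675*(-1/449) + 840/(6 - 2*⅐) = -1675/449 + 840/(6 - 2/7) = -1675/449 + 840/(40/7) = -1675/449 + 840*(7/40) = -1675/449 + 147 = 64328/449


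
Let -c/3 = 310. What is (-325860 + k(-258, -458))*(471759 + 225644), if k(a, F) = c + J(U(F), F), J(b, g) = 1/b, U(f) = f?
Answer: -104380182174863/458 ≈ -2.2790e+11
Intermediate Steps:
c = -930 (c = -3*310 = -930)
k(a, F) = -930 + 1/F
(-325860 + k(-258, -458))*(471759 + 225644) = (-325860 + (-930 + 1/(-458)))*(471759 + 225644) = (-325860 + (-930 - 1/458))*697403 = (-325860 - 425941/458)*697403 = -149669821/458*697403 = -104380182174863/458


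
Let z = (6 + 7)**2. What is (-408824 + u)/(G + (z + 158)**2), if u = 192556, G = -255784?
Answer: 216268/148855 ≈ 1.4529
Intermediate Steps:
z = 169 (z = 13**2 = 169)
(-408824 + u)/(G + (z + 158)**2) = (-408824 + 192556)/(-255784 + (169 + 158)**2) = -216268/(-255784 + 327**2) = -216268/(-255784 + 106929) = -216268/(-148855) = -216268*(-1/148855) = 216268/148855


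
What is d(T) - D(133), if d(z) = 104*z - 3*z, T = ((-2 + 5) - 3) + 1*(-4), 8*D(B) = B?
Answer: -3365/8 ≈ -420.63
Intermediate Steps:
D(B) = B/8
T = -4 (T = (3 - 3) - 4 = 0 - 4 = -4)
d(z) = 101*z
d(T) - D(133) = 101*(-4) - 133/8 = -404 - 1*133/8 = -404 - 133/8 = -3365/8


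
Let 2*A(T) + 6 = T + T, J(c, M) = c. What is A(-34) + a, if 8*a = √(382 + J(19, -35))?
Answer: -37 + √401/8 ≈ -34.497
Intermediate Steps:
A(T) = -3 + T (A(T) = -3 + (T + T)/2 = -3 + (2*T)/2 = -3 + T)
a = √401/8 (a = √(382 + 19)/8 = √401/8 ≈ 2.5031)
A(-34) + a = (-3 - 34) + √401/8 = -37 + √401/8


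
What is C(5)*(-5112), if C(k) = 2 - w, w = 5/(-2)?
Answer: -23004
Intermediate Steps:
w = -5/2 (w = 5*(-1/2) = -5/2 ≈ -2.5000)
C(k) = 9/2 (C(k) = 2 - 1*(-5/2) = 2 + 5/2 = 9/2)
C(5)*(-5112) = (9/2)*(-5112) = -23004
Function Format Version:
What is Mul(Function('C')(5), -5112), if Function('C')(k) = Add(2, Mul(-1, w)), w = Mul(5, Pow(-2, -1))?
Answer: -23004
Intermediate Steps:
w = Rational(-5, 2) (w = Mul(5, Rational(-1, 2)) = Rational(-5, 2) ≈ -2.5000)
Function('C')(k) = Rational(9, 2) (Function('C')(k) = Add(2, Mul(-1, Rational(-5, 2))) = Add(2, Rational(5, 2)) = Rational(9, 2))
Mul(Function('C')(5), -5112) = Mul(Rational(9, 2), -5112) = -23004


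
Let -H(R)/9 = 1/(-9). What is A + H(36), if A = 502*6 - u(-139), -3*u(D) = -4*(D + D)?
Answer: 10151/3 ≈ 3383.7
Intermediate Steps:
H(R) = 1 (H(R) = -9/(-9) = -9*(-1/9) = 1)
u(D) = 8*D/3 (u(D) = -(-4)*(D + D)/3 = -(-4)*2*D/3 = -(-8)*D/3 = 8*D/3)
A = 10148/3 (A = 502*6 - 8*(-139)/3 = 3012 - 1*(-1112/3) = 3012 + 1112/3 = 10148/3 ≈ 3382.7)
A + H(36) = 10148/3 + 1 = 10151/3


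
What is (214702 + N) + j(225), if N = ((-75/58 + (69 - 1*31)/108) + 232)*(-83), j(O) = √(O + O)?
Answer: 153095389/783 + 15*√2 ≈ 1.9555e+5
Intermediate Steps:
j(O) = √2*√O (j(O) = √(2*O) = √2*√O)
N = -15016277/783 (N = ((-75*1/58 + (69 - 31)*(1/108)) + 232)*(-83) = ((-75/58 + 38*(1/108)) + 232)*(-83) = ((-75/58 + 19/54) + 232)*(-83) = (-737/783 + 232)*(-83) = (180919/783)*(-83) = -15016277/783 ≈ -19178.)
(214702 + N) + j(225) = (214702 - 15016277/783) + √2*√225 = 153095389/783 + √2*15 = 153095389/783 + 15*√2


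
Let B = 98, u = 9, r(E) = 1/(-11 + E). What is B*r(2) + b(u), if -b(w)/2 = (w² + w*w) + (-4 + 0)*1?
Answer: -2942/9 ≈ -326.89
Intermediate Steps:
b(w) = 8 - 4*w² (b(w) = -2*((w² + w*w) + (-4 + 0)*1) = -2*((w² + w²) - 4*1) = -2*(2*w² - 4) = -2*(-4 + 2*w²) = 8 - 4*w²)
B*r(2) + b(u) = 98/(-11 + 2) + (8 - 4*9²) = 98/(-9) + (8 - 4*81) = 98*(-⅑) + (8 - 324) = -98/9 - 316 = -2942/9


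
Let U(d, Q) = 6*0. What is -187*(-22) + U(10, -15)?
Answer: 4114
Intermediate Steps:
U(d, Q) = 0
-187*(-22) + U(10, -15) = -187*(-22) + 0 = 4114 + 0 = 4114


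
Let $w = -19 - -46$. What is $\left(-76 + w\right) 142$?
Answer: $-6958$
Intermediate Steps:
$w = 27$ ($w = -19 + 46 = 27$)
$\left(-76 + w\right) 142 = \left(-76 + 27\right) 142 = \left(-49\right) 142 = -6958$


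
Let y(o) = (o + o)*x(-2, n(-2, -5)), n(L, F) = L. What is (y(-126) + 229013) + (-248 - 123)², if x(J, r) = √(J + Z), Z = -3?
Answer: 366654 - 252*I*√5 ≈ 3.6665e+5 - 563.49*I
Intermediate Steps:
x(J, r) = √(-3 + J) (x(J, r) = √(J - 3) = √(-3 + J))
y(o) = 2*I*o*√5 (y(o) = (o + o)*√(-3 - 2) = (2*o)*√(-5) = (2*o)*(I*√5) = 2*I*o*√5)
(y(-126) + 229013) + (-248 - 123)² = (2*I*(-126)*√5 + 229013) + (-248 - 123)² = (-252*I*√5 + 229013) + (-371)² = (229013 - 252*I*√5) + 137641 = 366654 - 252*I*√5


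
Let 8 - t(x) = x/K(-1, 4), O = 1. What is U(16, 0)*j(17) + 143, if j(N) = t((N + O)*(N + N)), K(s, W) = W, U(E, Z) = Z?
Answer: 143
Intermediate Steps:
t(x) = 8 - x/4
j(N) = 8 - N*(1 + N)/2 (j(N) = 8 - (N + 1)*(N + N)/4 = 8 - (1 + N)*2*N/4 = 8 - N*(1 + N)/2)
U(16, 0)*j(17) + 143 = 0*(8 - 1/2*17*(1 + 17)) + 143 = 0*(8 - 1/2*17*18) + 143 = 0*(8 - 153) + 143 = 0*(-145) + 143 = 0 + 143 = 143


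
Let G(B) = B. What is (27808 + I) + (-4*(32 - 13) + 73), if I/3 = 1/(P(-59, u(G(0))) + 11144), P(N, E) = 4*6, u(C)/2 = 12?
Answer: 310526243/11168 ≈ 27805.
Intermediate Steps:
u(C) = 24 (u(C) = 2*12 = 24)
P(N, E) = 24
I = 3/11168 (I = 3/(24 + 11144) = 3/11168 ≈ 0.00026862)
(27808 + I) + (-4*(32 - 13) + 73) = (27808 + 3/11168) + (-4*(32 - 13) + 73) = 310559747/11168 + (-4*19 + 73) = 310559747/11168 + (-76 + 73) = 310559747/11168 - 3 = 310526243/11168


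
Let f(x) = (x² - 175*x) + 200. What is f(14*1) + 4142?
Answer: 2088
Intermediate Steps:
f(x) = 200 + x² - 175*x
f(14*1) + 4142 = (200 + (14*1)² - 2450) + 4142 = (200 + 14² - 175*14) + 4142 = (200 + 196 - 2450) + 4142 = -2054 + 4142 = 2088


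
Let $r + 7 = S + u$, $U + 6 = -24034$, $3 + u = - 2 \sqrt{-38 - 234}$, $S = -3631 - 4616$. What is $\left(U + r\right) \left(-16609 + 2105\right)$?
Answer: $468435688 + 116032 i \sqrt{17} \approx 4.6844 \cdot 10^{8} + 4.7841 \cdot 10^{5} i$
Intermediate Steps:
$S = -8247$
$u = -3 - 8 i \sqrt{17}$ ($u = -3 - 2 \sqrt{-38 - 234} = -3 - 2 \sqrt{-272} = -3 - 2 \cdot 4 i \sqrt{17} = -3 - 8 i \sqrt{17} \approx -3.0 - 32.985 i$)
$U = -24040$ ($U = -6 - 24034 = -24040$)
$r = -8257 - 8 i \sqrt{17}$ ($r = -7 - \left(8250 + 8 i \sqrt{17}\right) = -8257 - 8 i \sqrt{17} \approx -8257.0 - 32.985 i$)
$\left(U + r\right) \left(-16609 + 2105\right) = \left(-24040 - \left(8257 + 8 i \sqrt{17}\right)\right) \left(-16609 + 2105\right) = \left(-32297 - 8 i \sqrt{17}\right) \left(-14504\right) = 468435688 + 116032 i \sqrt{17}$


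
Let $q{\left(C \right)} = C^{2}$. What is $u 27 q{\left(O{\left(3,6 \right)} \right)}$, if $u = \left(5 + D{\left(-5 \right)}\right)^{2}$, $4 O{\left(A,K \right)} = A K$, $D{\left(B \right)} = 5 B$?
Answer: $218700$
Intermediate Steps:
$O{\left(A,K \right)} = \frac{A K}{4}$
$u = 400$ ($u = \left(5 + 5 \left(-5\right)\right)^{2} = \left(5 - 25\right)^{2} = \left(-20\right)^{2} = 400$)
$u 27 q{\left(O{\left(3,6 \right)} \right)} = 400 \cdot 27 \left(\frac{1}{4} \cdot 3 \cdot 6\right)^{2} = 10800 \left(\frac{9}{2}\right)^{2} = 10800 \cdot \frac{81}{4} = 218700$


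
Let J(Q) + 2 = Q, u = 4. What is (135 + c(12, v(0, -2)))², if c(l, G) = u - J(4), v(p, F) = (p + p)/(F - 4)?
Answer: 18769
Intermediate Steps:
J(Q) = -2 + Q
v(p, F) = 2*p/(-4 + F) (v(p, F) = (2*p)/(-4 + F) = 2*p/(-4 + F))
c(l, G) = 2 (c(l, G) = 4 - (-2 + 4) = 4 - 1*2 = 4 - 2 = 2)
(135 + c(12, v(0, -2)))² = (135 + 2)² = 137² = 18769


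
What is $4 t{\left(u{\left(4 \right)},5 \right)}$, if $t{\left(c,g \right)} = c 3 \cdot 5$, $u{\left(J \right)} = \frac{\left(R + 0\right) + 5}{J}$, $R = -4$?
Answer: $15$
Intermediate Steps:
$u{\left(J \right)} = \frac{1}{J}$ ($u{\left(J \right)} = \frac{\left(-4 + 0\right) + 5}{J} = \frac{-4 + 5}{J} = 1 \frac{1}{J} = \frac{1}{J}$)
$t{\left(c,g \right)} = 15 c$ ($t{\left(c,g \right)} = 3 c 5 = 15 c$)
$4 t{\left(u{\left(4 \right)},5 \right)} = 4 \cdot \frac{15}{4} = 15$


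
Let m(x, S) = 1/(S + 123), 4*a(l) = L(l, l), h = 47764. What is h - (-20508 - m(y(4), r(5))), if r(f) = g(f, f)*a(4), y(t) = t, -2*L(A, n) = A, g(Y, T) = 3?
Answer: 16590098/243 ≈ 68272.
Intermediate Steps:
L(A, n) = -A/2
a(l) = -l/8 (a(l) = (-l/2)/4 = -l/8)
r(f) = -3/2 (r(f) = 3*(-1/8*4) = 3*(-1/2) = -3/2)
m(x, S) = 1/(123 + S)
h - (-20508 - m(y(4), r(5))) = 47764 - (-20508 - 1/(123 - 3/2)) = 47764 - (-20508 - 1/243/2) = 47764 - (-20508 - 1*2/243) = 47764 - (-20508 - 2/243) = 47764 - 1*(-4983446/243) = 47764 + 4983446/243 = 16590098/243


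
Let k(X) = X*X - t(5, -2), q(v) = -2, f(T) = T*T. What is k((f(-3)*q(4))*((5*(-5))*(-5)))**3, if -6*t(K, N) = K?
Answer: 28025222823986653125125/216 ≈ 1.2975e+20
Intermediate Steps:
f(T) = T**2
t(K, N) = -K/6
k(X) = 5/6 + X**2 (k(X) = X*X - (-1)*5/6 = X**2 - 1*(-5/6) = X**2 + 5/6 = 5/6 + X**2)
k((f(-3)*q(4))*((5*(-5))*(-5)))**3 = (5/6 + (((-3)**2*(-2))*((5*(-5))*(-5)))**2)**3 = (5/6 + ((9*(-2))*(-25*(-5)))**2)**3 = (5/6 + (-18*125)**2)**3 = (5/6 + (-2250)**2)**3 = (5/6 + 5062500)**3 = (30375005/6)**3 = 28025222823986653125125/216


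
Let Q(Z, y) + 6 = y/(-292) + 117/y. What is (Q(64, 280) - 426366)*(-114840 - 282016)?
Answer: 432327720437573/2555 ≈ 1.6921e+11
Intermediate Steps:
Q(Z, y) = -6 + 117/y - y/292 (Q(Z, y) = -6 + (y/(-292) + 117/y) = -6 + (y*(-1/292) + 117/y) = -6 + (-y/292 + 117/y) = -6 + (117/y - y/292) = -6 + 117/y - y/292)
(Q(64, 280) - 426366)*(-114840 - 282016) = ((-6 + 117/280 - 1/292*280) - 426366)*(-114840 - 282016) = ((-6 + 117*(1/280) - 70/73) - 426366)*(-396856) = ((-6 + 117/280 - 70/73) - 426366)*(-396856) = (-133699/20440 - 426366)*(-396856) = -8715054739/20440*(-396856) = 432327720437573/2555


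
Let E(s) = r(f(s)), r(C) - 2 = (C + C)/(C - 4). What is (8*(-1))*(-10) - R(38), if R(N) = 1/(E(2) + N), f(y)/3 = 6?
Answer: 23833/298 ≈ 79.977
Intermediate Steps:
f(y) = 18 (f(y) = 3*6 = 18)
r(C) = 2 + 2*C/(-4 + C) (r(C) = 2 + (C + C)/(C - 4) = 2 + (2*C)/(-4 + C) = 2 + 2*C/(-4 + C))
E(s) = 32/7 (E(s) = 4*(-2 + 18)/(-4 + 18) = 4*16/14 = 4*(1/14)*16 = 32/7)
R(N) = 1/(32/7 + N)
(8*(-1))*(-10) - R(38) = (8*(-1))*(-10) - 7/(32 + 7*38) = -8*(-10) - 7/(32 + 266) = 80 - 7/298 = 23833/298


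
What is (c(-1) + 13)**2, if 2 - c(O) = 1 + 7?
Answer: 49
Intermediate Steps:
c(O) = -6 (c(O) = 2 - (1 + 7) = 2 - 1*8 = 2 - 8 = -6)
(c(-1) + 13)**2 = (-6 + 13)**2 = 7**2 = 49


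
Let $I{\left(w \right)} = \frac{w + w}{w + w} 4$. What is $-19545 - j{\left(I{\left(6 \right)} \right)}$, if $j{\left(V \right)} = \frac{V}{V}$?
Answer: $-19546$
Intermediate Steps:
$I{\left(w \right)} = 4$ ($I{\left(w \right)} = \frac{2 w}{2 w} 4 = 2 w \frac{1}{2 w} 4 = 1 \cdot 4 = 4$)
$j{\left(V \right)} = 1$
$-19545 - j{\left(I{\left(6 \right)} \right)} = -19545 - 1 = -19546$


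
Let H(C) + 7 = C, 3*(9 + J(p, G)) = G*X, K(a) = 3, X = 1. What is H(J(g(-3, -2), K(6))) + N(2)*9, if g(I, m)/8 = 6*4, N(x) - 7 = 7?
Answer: 111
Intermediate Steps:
N(x) = 14 (N(x) = 7 + 7 = 14)
g(I, m) = 192 (g(I, m) = 8*(6*4) = 8*24 = 192)
J(p, G) = -9 + G/3 (J(p, G) = -9 + (G*1)/3 = -9 + G/3)
H(C) = -7 + C
H(J(g(-3, -2), K(6))) + N(2)*9 = (-7 + (-9 + (1/3)*3)) + 14*9 = (-7 + (-9 + 1)) + 126 = (-7 - 8) + 126 = -15 + 126 = 111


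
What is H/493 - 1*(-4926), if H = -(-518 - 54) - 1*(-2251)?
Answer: 2431341/493 ≈ 4931.7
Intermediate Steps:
H = 2823 (H = -1*(-572) + 2251 = 572 + 2251 = 2823)
H/493 - 1*(-4926) = 2823/493 - 1*(-4926) = 2823*(1/493) + 4926 = 2823/493 + 4926 = 2431341/493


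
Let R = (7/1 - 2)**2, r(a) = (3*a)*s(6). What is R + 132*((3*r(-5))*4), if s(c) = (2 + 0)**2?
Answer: -95015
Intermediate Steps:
s(c) = 4 (s(c) = 2**2 = 4)
r(a) = 12*a (r(a) = (3*a)*4 = 12*a)
R = 25 (R = (7*1 - 2)**2 = (7 - 2)**2 = 5**2 = 25)
R + 132*((3*r(-5))*4) = 25 + 132*((3*(12*(-5)))*4) = 25 + 132*((3*(-60))*4) = 25 + 132*(-180*4) = 25 + 132*(-720) = 25 - 95040 = -95015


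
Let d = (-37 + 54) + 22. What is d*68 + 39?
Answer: 2691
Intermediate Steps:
d = 39 (d = 17 + 22 = 39)
d*68 + 39 = 39*68 + 39 = 2652 + 39 = 2691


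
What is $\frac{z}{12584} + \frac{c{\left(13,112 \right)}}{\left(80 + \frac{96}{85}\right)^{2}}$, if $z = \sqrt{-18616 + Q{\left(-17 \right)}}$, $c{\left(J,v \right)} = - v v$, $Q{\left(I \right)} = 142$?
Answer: $- \frac{354025}{185761} + \frac{i \sqrt{18474}}{12584} \approx -1.9058 + 0.010801 i$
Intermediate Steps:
$c{\left(J,v \right)} = - v^{2}$
$z = i \sqrt{18474}$ ($z = \sqrt{-18616 + 142} = \sqrt{-18474} = i \sqrt{18474} \approx 135.92 i$)
$\frac{z}{12584} + \frac{c{\left(13,112 \right)}}{\left(80 + \frac{96}{85}\right)^{2}} = \frac{i \sqrt{18474}}{12584} + \frac{\left(-1\right) 112^{2}}{\left(80 + \frac{96}{85}\right)^{2}} = i \sqrt{18474} \cdot \frac{1}{12584} + \frac{\left(-1\right) 12544}{\left(80 + 96 \cdot \frac{1}{85}\right)^{2}} = \frac{i \sqrt{18474}}{12584} - \frac{12544}{\left(80 + \frac{96}{85}\right)^{2}} = \frac{i \sqrt{18474}}{12584} - \frac{12544}{\left(\frac{6896}{85}\right)^{2}} = \frac{i \sqrt{18474}}{12584} - \frac{12544}{\frac{47554816}{7225}} = \frac{i \sqrt{18474}}{12584} - \frac{354025}{185761} = - \frac{354025}{185761} + \frac{i \sqrt{18474}}{12584}$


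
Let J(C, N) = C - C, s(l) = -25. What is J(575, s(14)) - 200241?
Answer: -200241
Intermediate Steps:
J(C, N) = 0
J(575, s(14)) - 200241 = 0 - 200241 = -200241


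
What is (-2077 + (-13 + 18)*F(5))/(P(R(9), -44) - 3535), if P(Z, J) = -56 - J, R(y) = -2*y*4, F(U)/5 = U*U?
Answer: 1452/3547 ≈ 0.40936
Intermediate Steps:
F(U) = 5*U² (F(U) = 5*(U*U) = 5*U²)
R(y) = -8*y
(-2077 + (-13 + 18)*F(5))/(P(R(9), -44) - 3535) = (-2077 + (-13 + 18)*(5*5²))/((-56 - 1*(-44)) - 3535) = (-2077 + 5*(5*25))/((-56 + 44) - 3535) = (-2077 + 5*125)/(-12 - 3535) = (-2077 + 625)/(-3547) = -1452*(-1/3547) = 1452/3547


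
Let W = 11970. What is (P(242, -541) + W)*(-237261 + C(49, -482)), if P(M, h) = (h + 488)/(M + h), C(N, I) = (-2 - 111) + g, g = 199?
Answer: -848869010525/299 ≈ -2.8390e+9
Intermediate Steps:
C(N, I) = 86 (C(N, I) = (-2 - 111) + 199 = -113 + 199 = 86)
P(M, h) = (488 + h)/(M + h)
(P(242, -541) + W)*(-237261 + C(49, -482)) = ((488 - 541)/(242 - 541) + 11970)*(-237261 + 86) = (-53/(-299) + 11970)*(-237175) = (-1/299*(-53) + 11970)*(-237175) = (53/299 + 11970)*(-237175) = (3579083/299)*(-237175) = -848869010525/299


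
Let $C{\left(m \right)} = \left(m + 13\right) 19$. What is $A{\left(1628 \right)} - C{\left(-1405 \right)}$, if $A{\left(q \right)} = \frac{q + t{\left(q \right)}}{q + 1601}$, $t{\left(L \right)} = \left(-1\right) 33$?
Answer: $\frac{85402187}{3229} \approx 26449.0$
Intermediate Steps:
$C{\left(m \right)} = 247 + 19 m$ ($C{\left(m \right)} = \left(13 + m\right) 19 = 247 + 19 m$)
$t{\left(L \right)} = -33$
$A{\left(q \right)} = \frac{-33 + q}{1601 + q}$ ($A{\left(q \right)} = \frac{q - 33}{q + 1601} = \frac{-33 + q}{1601 + q}$)
$A{\left(1628 \right)} - C{\left(-1405 \right)} = \frac{-33 + 1628}{1601 + 1628} - \left(247 + 19 \left(-1405\right)\right) = \frac{1}{3229} \cdot 1595 - \left(247 - 26695\right) = \frac{1}{3229} \cdot 1595 - -26448 = \frac{1595}{3229} + 26448 = \frac{85402187}{3229}$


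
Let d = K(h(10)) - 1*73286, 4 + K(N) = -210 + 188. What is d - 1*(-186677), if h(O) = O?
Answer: 113365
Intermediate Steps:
K(N) = -26 (K(N) = -4 + (-210 + 188) = -4 - 22 = -26)
d = -73312 (d = -26 - 1*73286 = -26 - 73286 = -73312)
d - 1*(-186677) = -73312 - 1*(-186677) = -73312 + 186677 = 113365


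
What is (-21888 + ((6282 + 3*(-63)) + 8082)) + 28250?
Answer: 20537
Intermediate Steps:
(-21888 + ((6282 + 3*(-63)) + 8082)) + 28250 = (-21888 + ((6282 - 189) + 8082)) + 28250 = (-21888 + (6093 + 8082)) + 28250 = (-21888 + 14175) + 28250 = -7713 + 28250 = 20537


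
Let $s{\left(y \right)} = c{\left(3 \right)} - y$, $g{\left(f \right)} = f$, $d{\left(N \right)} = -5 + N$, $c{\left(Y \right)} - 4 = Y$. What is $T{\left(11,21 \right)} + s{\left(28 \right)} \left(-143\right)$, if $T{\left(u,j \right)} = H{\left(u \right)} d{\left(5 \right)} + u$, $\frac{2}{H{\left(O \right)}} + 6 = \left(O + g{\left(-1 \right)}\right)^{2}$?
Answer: $3014$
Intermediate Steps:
$c{\left(Y \right)} = 4 + Y$
$s{\left(y \right)} = 7 - y$ ($s{\left(y \right)} = \left(4 + 3\right) - y = 7 - y$)
$H{\left(O \right)} = \frac{2}{-6 + \left(-1 + O\right)^{2}}$ ($H{\left(O \right)} = \frac{2}{-6 + \left(O - 1\right)^{2}} = \frac{2}{-6 + \left(-1 + O\right)^{2}}$)
$T{\left(u,j \right)} = u$ ($T{\left(u,j \right)} = \frac{2}{-6 + \left(-1 + u\right)^{2}} \left(-5 + 5\right) + u = \frac{2}{-6 + \left(-1 + u\right)^{2}} \cdot 0 + u = 0 + u = u$)
$T{\left(11,21 \right)} + s{\left(28 \right)} \left(-143\right) = 11 + \left(7 - 28\right) \left(-143\right) = 11 - -3003 = 11 + 3003 = 3014$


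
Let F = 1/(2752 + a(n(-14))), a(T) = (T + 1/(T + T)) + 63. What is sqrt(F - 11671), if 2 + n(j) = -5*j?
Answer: 3*I*sqrt(199358548757543)/392089 ≈ 108.03*I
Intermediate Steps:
n(j) = -2 - 5*j
a(T) = 63 + T + 1/(2*T) (a(T) = (T + 1/(2*T)) + 63 = 63 + T + 1/(2*T))
F = 136/392089 (F = 1/(2752 + (63 + (-2 - 5*(-14)) + 1/(2*(-2 - 5*(-14))))) = 1/(2752 + (63 + (-2 + 70) + 1/(2*(-2 + 70)))) = 1/(2752 + (63 + 68 + (1/2)/68)) = 1/(2752 + (63 + 68 + (1/2)*(1/68))) = 1/(2752 + (63 + 68 + 1/136)) = 1/(2752 + 17817/136) = 1/(392089/136) = 136/392089 ≈ 0.00034686)
sqrt(F - 11671) = sqrt(136/392089 - 11671) = sqrt(-4576070583/392089) = 3*I*sqrt(199358548757543)/392089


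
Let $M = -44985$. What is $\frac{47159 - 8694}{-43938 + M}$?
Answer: $- \frac{38465}{88923} \approx -0.43257$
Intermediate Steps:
$\frac{47159 - 8694}{-43938 + M} = \frac{47159 - 8694}{-43938 - 44985} = \frac{38465}{-88923} = 38465 \left(- \frac{1}{88923}\right) = - \frac{38465}{88923}$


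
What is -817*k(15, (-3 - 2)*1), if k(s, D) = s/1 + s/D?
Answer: -9804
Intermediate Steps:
k(s, D) = s + s/D (k(s, D) = s*1 + s/D = s + s/D)
-817*k(15, (-3 - 2)*1) = -817*(15 + 15/(((-3 - 2)*1))) = -817*(15 + 15/((-5*1))) = -817*(15 + 15/(-5)) = -817*(15 + 15*(-⅕)) = -817*(15 - 3) = -817*12 = -9804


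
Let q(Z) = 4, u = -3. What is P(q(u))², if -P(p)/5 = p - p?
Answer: 0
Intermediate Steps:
P(p) = 0 (P(p) = -5*(p - p) = -5*0 = 0)
P(q(u))² = 0² = 0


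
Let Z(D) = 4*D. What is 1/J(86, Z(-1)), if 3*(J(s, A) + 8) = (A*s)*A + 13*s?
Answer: 3/2470 ≈ 0.0012146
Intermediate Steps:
J(s, A) = -8 + 13*s/3 + s*A²/3 (J(s, A) = -8 + ((A*s)*A + 13*s)/3 = -8 + (s*A² + 13*s)/3 = -8 + (13*s + s*A²)/3 = -8 + (13*s/3 + s*A²/3) = -8 + 13*s/3 + s*A²/3)
1/J(86, Z(-1)) = 1/(-8 + (13/3)*86 + (⅓)*86*(4*(-1))²) = 1/(-8 + 1118/3 + (⅓)*86*(-4)²) = 1/(-8 + 1118/3 + (⅓)*86*16) = 1/(-8 + 1118/3 + 1376/3) = 1/(2470/3) = 3/2470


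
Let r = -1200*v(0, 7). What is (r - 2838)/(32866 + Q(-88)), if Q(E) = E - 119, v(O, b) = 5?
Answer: -8838/32659 ≈ -0.27061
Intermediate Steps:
Q(E) = -119 + E
r = -6000 (r = -1200*5 = -6000)
(r - 2838)/(32866 + Q(-88)) = (-6000 - 2838)/(32866 + (-119 - 88)) = -8838/(32866 - 207) = -8838/32659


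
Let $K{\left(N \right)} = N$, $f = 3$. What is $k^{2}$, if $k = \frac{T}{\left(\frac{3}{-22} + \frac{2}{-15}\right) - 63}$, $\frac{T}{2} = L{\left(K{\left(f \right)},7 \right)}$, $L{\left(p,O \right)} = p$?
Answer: $\frac{3920400}{435932641} \approx 0.0089931$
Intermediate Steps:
$T = 6$ ($T = 2 \cdot 3 = 6$)
$k = - \frac{1980}{20879}$ ($k = \frac{6}{\left(\frac{3}{-22} + \frac{2}{-15}\right) - 63} = \frac{6}{\left(3 \left(- \frac{1}{22}\right) + 2 \left(- \frac{1}{15}\right)\right) - 63} = \frac{6}{\left(- \frac{3}{22} - \frac{2}{15}\right) - 63} = \frac{6}{- \frac{89}{330} - 63} = \frac{6}{- \frac{20879}{330}} = 6 \left(- \frac{330}{20879}\right) = - \frac{1980}{20879} \approx -0.094832$)
$k^{2} = \left(- \frac{1980}{20879}\right)^{2} = \frac{3920400}{435932641}$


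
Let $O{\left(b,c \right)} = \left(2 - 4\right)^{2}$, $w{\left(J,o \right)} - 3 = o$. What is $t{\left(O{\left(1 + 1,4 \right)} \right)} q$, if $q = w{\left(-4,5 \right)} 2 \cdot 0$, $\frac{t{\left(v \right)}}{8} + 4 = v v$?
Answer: $0$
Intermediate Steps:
$w{\left(J,o \right)} = 3 + o$
$O{\left(b,c \right)} = 4$ ($O{\left(b,c \right)} = \left(-2\right)^{2} = 4$)
$t{\left(v \right)} = -32 + 8 v^{2}$ ($t{\left(v \right)} = -32 + 8 v v = -32 + 8 v^{2}$)
$q = 0$ ($q = \left(3 + 5\right) 2 \cdot 0 = 8 \cdot 2 \cdot 0 = 16 \cdot 0 = 0$)
$t{\left(O{\left(1 + 1,4 \right)} \right)} q = \left(-32 + 8 \cdot 4^{2}\right) 0 = \left(-32 + 8 \cdot 16\right) 0 = \left(-32 + 128\right) 0 = 96 \cdot 0 = 0$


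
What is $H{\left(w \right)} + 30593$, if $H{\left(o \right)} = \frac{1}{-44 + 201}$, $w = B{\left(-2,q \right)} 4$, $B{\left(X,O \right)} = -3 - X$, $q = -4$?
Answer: $\frac{4803102}{157} \approx 30593.0$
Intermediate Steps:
$w = -4$ ($w = \left(-3 - -2\right) 4 = \left(-3 + 2\right) 4 = \left(-1\right) 4 = -4$)
$H{\left(o \right)} = \frac{1}{157}$
$H{\left(w \right)} + 30593 = \frac{1}{157} + 30593 = \frac{4803102}{157}$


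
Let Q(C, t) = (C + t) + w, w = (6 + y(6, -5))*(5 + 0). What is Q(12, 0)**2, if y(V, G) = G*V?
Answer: 11664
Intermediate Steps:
w = -120 (w = (6 - 5*6)*(5 + 0) = (6 - 30)*5 = -24*5 = -120)
Q(C, t) = -120 + C + t (Q(C, t) = (C + t) - 120 = -120 + C + t)
Q(12, 0)**2 = (-120 + 12 + 0)**2 = (-108)**2 = 11664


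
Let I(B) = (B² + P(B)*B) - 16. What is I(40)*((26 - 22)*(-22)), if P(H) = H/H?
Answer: -142912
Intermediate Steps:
P(H) = 1
I(B) = -16 + B + B² (I(B) = (B² + 1*B) - 16 = (B² + B) - 16 = (B + B²) - 16 = -16 + B + B²)
I(40)*((26 - 22)*(-22)) = (-16 + 40 + 40²)*((26 - 22)*(-22)) = (-16 + 40 + 1600)*(4*(-22)) = 1624*(-88) = -142912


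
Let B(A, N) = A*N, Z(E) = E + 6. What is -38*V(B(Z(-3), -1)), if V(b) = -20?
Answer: 760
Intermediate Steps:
Z(E) = 6 + E
-38*V(B(Z(-3), -1)) = -38*(-20) = 760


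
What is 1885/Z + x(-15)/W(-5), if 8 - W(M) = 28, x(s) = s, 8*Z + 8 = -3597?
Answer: -9901/2884 ≈ -3.4331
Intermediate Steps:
Z = -3605/8 (Z = -1 + (⅛)*(-3597) = -1 - 3597/8 = -3605/8 ≈ -450.63)
W(M) = -20 (W(M) = 8 - 1*28 = 8 - 28 = -20)
1885/Z + x(-15)/W(-5) = 1885/(-3605/8) - 15/(-20) = 1885*(-8/3605) - 15*(-1/20) = -3016/721 + ¾ = -9901/2884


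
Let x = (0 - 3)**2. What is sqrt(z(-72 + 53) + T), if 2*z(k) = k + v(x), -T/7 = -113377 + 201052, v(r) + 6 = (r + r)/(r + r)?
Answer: 9*I*sqrt(7577) ≈ 783.41*I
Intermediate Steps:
x = 9 (x = (-3)**2 = 9)
v(r) = -5 (v(r) = -6 + (r + r)/(r + r) = -6 + (2*r)/((2*r)) = -6 + (2*r)*(1/(2*r)) = -6 + 1 = -5)
T = -613725 (T = -7*(-113377 + 201052) = -7*87675 = -613725)
z(k) = -5/2 + k/2 (z(k) = (k - 5)/2 = (-5 + k)/2 = -5/2 + k/2)
sqrt(z(-72 + 53) + T) = sqrt((-5/2 + (-72 + 53)/2) - 613725) = sqrt((-5/2 + (1/2)*(-19)) - 613725) = sqrt((-5/2 - 19/2) - 613725) = sqrt(-12 - 613725) = sqrt(-613737) = 9*I*sqrt(7577)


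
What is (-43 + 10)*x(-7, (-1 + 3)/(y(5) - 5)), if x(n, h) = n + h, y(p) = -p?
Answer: 1188/5 ≈ 237.60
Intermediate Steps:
x(n, h) = h + n
(-43 + 10)*x(-7, (-1 + 3)/(y(5) - 5)) = (-43 + 10)*((-1 + 3)/(-1*5 - 5) - 7) = -33*(2/(-5 - 5) - 7) = -33*(2/(-10) - 7) = -33*(2*(-⅒) - 7) = -33*(-⅕ - 7) = -33*(-36/5) = 1188/5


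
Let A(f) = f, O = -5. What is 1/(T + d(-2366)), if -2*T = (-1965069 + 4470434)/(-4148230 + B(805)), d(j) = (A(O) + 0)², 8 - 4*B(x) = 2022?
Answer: 8297467/209942040 ≈ 0.039523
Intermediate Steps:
B(x) = -1007/2 (B(x) = 2 - ¼*2022 = 2 - 1011/2 = -1007/2)
d(j) = 25 (d(j) = (-5 + 0)² = (-5)² = 25)
T = 2505365/8297467 (T = -(-1965069 + 4470434)/(2*(-4148230 - 1007/2)) = -2505365/(2*(-8297467/2)) = -2505365*(-2)/(2*8297467) = -½*(-5010730/8297467) = 2505365/8297467 ≈ 0.30194)
1/(T + d(-2366)) = 1/(2505365/8297467 + 25) = 1/(209942040/8297467) = 8297467/209942040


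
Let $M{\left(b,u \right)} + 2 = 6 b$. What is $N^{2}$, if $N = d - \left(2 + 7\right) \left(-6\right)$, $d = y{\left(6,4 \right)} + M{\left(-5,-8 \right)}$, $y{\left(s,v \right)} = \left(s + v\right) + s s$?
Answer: $4624$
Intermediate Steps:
$y{\left(s,v \right)} = s + v + s^{2}$ ($y{\left(s,v \right)} = \left(s + v\right) + s^{2} = s + v + s^{2}$)
$M{\left(b,u \right)} = -2 + 6 b$
$d = 14$ ($d = \left(6 + 4 + 6^{2}\right) + \left(-2 + 6 \left(-5\right)\right) = \left(6 + 4 + 36\right) - 32 = 46 - 32 = 14$)
$N = 68$ ($N = 14 - \left(2 + 7\right) \left(-6\right) = 14 - 9 \left(-6\right) = 14 - -54 = 14 + 54 = 68$)
$N^{2} = 68^{2} = 4624$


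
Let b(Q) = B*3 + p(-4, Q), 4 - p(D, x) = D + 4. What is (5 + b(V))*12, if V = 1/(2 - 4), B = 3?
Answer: 216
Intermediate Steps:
V = -1/2 (V = 1/(-2) = -1/2 ≈ -0.50000)
p(D, x) = -D (p(D, x) = 4 - (D + 4) = 4 - (4 + D) = 4 + (-4 - D) = -D)
b(Q) = 13 (b(Q) = 3*3 - 1*(-4) = 9 + 4 = 13)
(5 + b(V))*12 = (5 + 13)*12 = 18*12 = 216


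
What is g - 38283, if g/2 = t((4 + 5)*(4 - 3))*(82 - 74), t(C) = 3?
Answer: -38235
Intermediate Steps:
g = 48 (g = 2*(3*(82 - 74)) = 2*(3*8) = 2*24 = 48)
g - 38283 = 48 - 38283 = -38235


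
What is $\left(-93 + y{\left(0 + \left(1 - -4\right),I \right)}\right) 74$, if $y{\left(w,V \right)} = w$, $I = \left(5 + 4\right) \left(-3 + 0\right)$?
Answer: $-6512$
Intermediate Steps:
$I = -27$ ($I = 9 \left(-3\right) = -27$)
$\left(-93 + y{\left(0 + \left(1 - -4\right),I \right)}\right) 74 = \left(-93 + \left(0 + \left(1 - -4\right)\right)\right) 74 = \left(-93 + \left(0 + \left(1 + 4\right)\right)\right) 74 = \left(-93 + \left(0 + 5\right)\right) 74 = \left(-93 + 5\right) 74 = \left(-88\right) 74 = -6512$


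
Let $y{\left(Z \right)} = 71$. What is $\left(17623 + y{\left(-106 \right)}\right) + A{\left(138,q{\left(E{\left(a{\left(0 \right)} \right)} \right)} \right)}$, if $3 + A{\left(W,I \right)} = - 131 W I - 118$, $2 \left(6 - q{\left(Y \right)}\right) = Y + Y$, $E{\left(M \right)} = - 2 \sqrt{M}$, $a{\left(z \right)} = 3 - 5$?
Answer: $-90895 - 36156 i \sqrt{2} \approx -90895.0 - 51132.0 i$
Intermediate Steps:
$a{\left(z \right)} = -2$ ($a{\left(z \right)} = 3 - 5 = -2$)
$q{\left(Y \right)} = 6 - Y$ ($q{\left(Y \right)} = 6 - \frac{Y + Y}{2} = 6 - \frac{2 Y}{2} = 6 - Y$)
$A{\left(W,I \right)} = -121 - 131 I W$ ($A{\left(W,I \right)} = -3 + \left(- 131 W I - 118\right) = -3 - \left(118 + 131 I W\right) = -121 - 131 I W$)
$\left(17623 + y{\left(-106 \right)}\right) + A{\left(138,q{\left(E{\left(a{\left(0 \right)} \right)} \right)} \right)} = \left(17623 + 71\right) - \left(121 + 131 \left(6 - - 2 \sqrt{-2}\right) 138\right) = 17694 - \left(121 + 131 \left(6 - - 2 i \sqrt{2}\right) 138\right) = 17694 - \left(121 + 131 \left(6 + 2 i \sqrt{2}\right) 138\right) = 17694 - \left(108589 + 36156 i \sqrt{2}\right) = -90895 - 36156 i \sqrt{2}$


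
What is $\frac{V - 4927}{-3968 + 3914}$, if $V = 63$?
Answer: $\frac{2432}{27} \approx 90.074$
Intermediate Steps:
$\frac{V - 4927}{-3968 + 3914} = \frac{63 - 4927}{-3968 + 3914} = - \frac{4864}{-54} = \left(-4864\right) \left(- \frac{1}{54}\right) = \frac{2432}{27}$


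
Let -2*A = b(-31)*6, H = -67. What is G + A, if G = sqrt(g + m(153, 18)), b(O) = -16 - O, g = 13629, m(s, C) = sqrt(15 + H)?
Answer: -45 + sqrt(13629 + 2*I*sqrt(13)) ≈ 71.743 + 0.030884*I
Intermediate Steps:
m(s, C) = 2*I*sqrt(13) (m(s, C) = sqrt(15 - 67) = sqrt(-52) = 2*I*sqrt(13))
G = sqrt(13629 + 2*I*sqrt(13)) ≈ 116.74 + 0.0309*I
A = -45 (A = -(-16 - 1*(-31))*6/2 = -(-16 + 31)*6/2 = -15*6/2 = -1/2*90 = -45)
G + A = sqrt(13629 + 2*I*sqrt(13)) - 45 = -45 + sqrt(13629 + 2*I*sqrt(13))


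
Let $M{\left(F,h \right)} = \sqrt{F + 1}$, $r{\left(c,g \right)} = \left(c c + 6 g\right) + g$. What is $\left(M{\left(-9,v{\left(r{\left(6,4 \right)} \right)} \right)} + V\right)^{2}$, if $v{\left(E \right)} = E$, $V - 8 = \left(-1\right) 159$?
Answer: $22793 - 604 i \sqrt{2} \approx 22793.0 - 854.18 i$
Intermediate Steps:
$r{\left(c,g \right)} = c^{2} + 7 g$ ($r{\left(c,g \right)} = \left(c^{2} + 6 g\right) + g = c^{2} + 7 g$)
$V = -151$ ($V = 8 - 159 = -151$)
$M{\left(F,h \right)} = \sqrt{1 + F}$
$\left(M{\left(-9,v{\left(r{\left(6,4 \right)} \right)} \right)} + V\right)^{2} = \left(\sqrt{1 - 9} - 151\right)^{2} = \left(\sqrt{-8} - 151\right)^{2} = \left(2 i \sqrt{2} - 151\right)^{2} = \left(-151 + 2 i \sqrt{2}\right)^{2}$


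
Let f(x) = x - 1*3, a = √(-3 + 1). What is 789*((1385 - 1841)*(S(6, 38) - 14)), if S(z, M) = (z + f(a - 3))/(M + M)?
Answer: 5036976 - 4734*I*√2 ≈ 5.037e+6 - 6694.9*I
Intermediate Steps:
a = I*√2 (a = √(-2) = I*√2 ≈ 1.4142*I)
f(x) = -3 + x (f(x) = x - 3 = -3 + x)
S(z, M) = (-6 + z + I*√2)/(2*M) (S(z, M) = (z + (-3 + (I*√2 - 3)))/(M + M) = (z + (-3 + (-3 + I*√2)))/((2*M)) = (z + (-6 + I*√2))*(1/(2*M)) = (-6 + z + I*√2)*(1/(2*M)) = (-6 + z + I*√2)/(2*M))
789*((1385 - 1841)*(S(6, 38) - 14)) = 789*((1385 - 1841)*((½)*(-6 + 6 + I*√2)/38 - 14)) = 789*(-456*((½)*(1/38)*(I*√2) - 14)) = 789*(-456*(I*√2/76 - 14)) = 789*(-456*(-14 + I*√2/76)) = 789*(6384 - 6*I*√2) = 5036976 - 4734*I*√2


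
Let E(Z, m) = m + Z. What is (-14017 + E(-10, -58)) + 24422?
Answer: 10337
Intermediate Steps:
E(Z, m) = Z + m
(-14017 + E(-10, -58)) + 24422 = (-14017 + (-10 - 58)) + 24422 = (-14017 - 68) + 24422 = -14085 + 24422 = 10337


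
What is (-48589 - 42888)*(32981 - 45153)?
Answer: 1113458044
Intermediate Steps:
(-48589 - 42888)*(32981 - 45153) = -91477*(-12172) = 1113458044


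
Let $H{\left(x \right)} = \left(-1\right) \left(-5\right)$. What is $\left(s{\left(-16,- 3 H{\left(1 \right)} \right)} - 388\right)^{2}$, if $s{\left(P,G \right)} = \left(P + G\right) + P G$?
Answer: $32041$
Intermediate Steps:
$H{\left(x \right)} = 5$
$s{\left(P,G \right)} = G + P + G P$ ($s{\left(P,G \right)} = \left(G + P\right) + G P = G + P + G P$)
$\left(s{\left(-16,- 3 H{\left(1 \right)} \right)} - 388\right)^{2} = \left(\left(\left(-3\right) 5 - 16 + \left(-3\right) 5 \left(-16\right)\right) - 388\right)^{2} = \left(\left(-15 - 16 - -240\right) - 388\right)^{2} = \left(\left(-15 - 16 + 240\right) - 388\right)^{2} = \left(209 - 388\right)^{2} = \left(-179\right)^{2} = 32041$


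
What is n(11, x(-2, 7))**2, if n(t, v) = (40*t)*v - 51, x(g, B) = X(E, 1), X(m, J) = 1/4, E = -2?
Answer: 3481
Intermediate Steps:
X(m, J) = 1/4
x(g, B) = 1/4
n(t, v) = -51 + 40*t*v (n(t, v) = 40*t*v - 51 = -51 + 40*t*v)
n(11, x(-2, 7))**2 = (-51 + 40*11*(1/4))**2 = (-51 + 110)**2 = 59**2 = 3481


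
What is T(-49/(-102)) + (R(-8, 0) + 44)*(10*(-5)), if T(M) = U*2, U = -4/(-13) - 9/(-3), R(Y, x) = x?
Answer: -28514/13 ≈ -2193.4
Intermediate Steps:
U = 43/13 (U = -4*(-1/13) - 9*(-⅓) = 4/13 + 3 = 43/13 ≈ 3.3077)
T(M) = 86/13 (T(M) = (43/13)*2 = 86/13)
T(-49/(-102)) + (R(-8, 0) + 44)*(10*(-5)) = 86/13 + (0 + 44)*(10*(-5)) = 86/13 + 44*(-50) = 86/13 - 2200 = -28514/13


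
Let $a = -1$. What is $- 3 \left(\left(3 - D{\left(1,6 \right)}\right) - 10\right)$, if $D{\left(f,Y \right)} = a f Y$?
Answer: $3$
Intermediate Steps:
$D{\left(f,Y \right)} = - Y f$ ($D{\left(f,Y \right)} = - f Y = - Y f$)
$- 3 \left(\left(3 - D{\left(1,6 \right)}\right) - 10\right) = - 3 \left(\left(3 - \left(-1\right) 6 \cdot 1\right) - 10\right) = - 3 \left(\left(3 - -6\right) - 10\right) = - 3 \left(\left(3 + 6\right) - 10\right) = - 3 \left(9 - 10\right) = \left(-3\right) \left(-1\right) = 3$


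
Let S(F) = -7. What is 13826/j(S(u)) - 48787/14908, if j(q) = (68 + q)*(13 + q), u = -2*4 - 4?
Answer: 94130983/2728164 ≈ 34.503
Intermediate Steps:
u = -12 (u = -8 - 4 = -12)
j(q) = (13 + q)*(68 + q)
13826/j(S(u)) - 48787/14908 = 13826/(884 + (-7)**2 + 81*(-7)) - 48787/14908 = 13826/(884 + 49 - 567) - 48787*1/14908 = 13826/366 - 48787/14908 = 13826*(1/366) - 48787/14908 = 6913/183 - 48787/14908 = 94130983/2728164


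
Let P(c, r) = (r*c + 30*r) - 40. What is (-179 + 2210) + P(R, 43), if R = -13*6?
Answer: -73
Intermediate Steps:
R = -78
P(c, r) = -40 + 30*r + c*r (P(c, r) = (c*r + 30*r) - 40 = (30*r + c*r) - 40 = -40 + 30*r + c*r)
(-179 + 2210) + P(R, 43) = (-179 + 2210) + (-40 + 30*43 - 78*43) = 2031 + (-40 + 1290 - 3354) = 2031 - 2104 = -73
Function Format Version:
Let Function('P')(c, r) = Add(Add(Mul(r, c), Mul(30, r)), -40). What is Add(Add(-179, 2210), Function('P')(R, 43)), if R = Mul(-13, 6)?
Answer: -73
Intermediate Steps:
R = -78
Function('P')(c, r) = Add(-40, Mul(30, r), Mul(c, r)) (Function('P')(c, r) = Add(Add(Mul(c, r), Mul(30, r)), -40) = Add(Add(Mul(30, r), Mul(c, r)), -40) = Add(-40, Mul(30, r), Mul(c, r)))
Add(Add(-179, 2210), Function('P')(R, 43)) = Add(Add(-179, 2210), Add(-40, Mul(30, 43), Mul(-78, 43))) = Add(2031, Add(-40, 1290, -3354)) = Add(2031, -2104) = -73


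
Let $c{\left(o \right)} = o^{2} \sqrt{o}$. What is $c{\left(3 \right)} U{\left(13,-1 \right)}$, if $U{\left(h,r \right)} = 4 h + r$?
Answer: $459 \sqrt{3} \approx 795.01$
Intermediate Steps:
$U{\left(h,r \right)} = r + 4 h$
$c{\left(o \right)} = o^{\frac{5}{2}}$
$c{\left(3 \right)} U{\left(13,-1 \right)} = 3^{\frac{5}{2}} \left(-1 + 4 \cdot 13\right) = 9 \sqrt{3} \left(-1 + 52\right) = 9 \sqrt{3} \cdot 51 = 459 \sqrt{3}$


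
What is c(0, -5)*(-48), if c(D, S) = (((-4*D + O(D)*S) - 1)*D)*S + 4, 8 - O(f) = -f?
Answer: -192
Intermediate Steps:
O(f) = 8 + f (O(f) = 8 - (-1)*f = 8 + f)
c(D, S) = 4 + D*S*(-1 - 4*D + S*(8 + D)) (c(D, S) = (((-4*D + (8 + D)*S) - 1)*D)*S + 4 = (((-4*D + S*(8 + D)) - 1)*D)*S + 4 = ((-1 - 4*D + S*(8 + D))*D)*S + 4 = (D*(-1 - 4*D + S*(8 + D)))*S + 4 = D*S*(-1 - 4*D + S*(8 + D)) + 4 = 4 + D*S*(-1 - 4*D + S*(8 + D)))
c(0, -5)*(-48) = (4 - 1*0*(-5) - 4*(-5)*0**2 + 0*(-5)**2*(8 + 0))*(-48) = (4 + 0 - 4*(-5)*0 + 0*25*8)*(-48) = (4 + 0 + 0 + 0)*(-48) = 4*(-48) = -192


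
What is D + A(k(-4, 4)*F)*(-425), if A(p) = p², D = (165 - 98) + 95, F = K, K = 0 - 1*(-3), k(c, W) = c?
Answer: -61038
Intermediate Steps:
K = 3 (K = 0 + 3 = 3)
F = 3
D = 162 (D = 67 + 95 = 162)
D + A(k(-4, 4)*F)*(-425) = 162 + (-4*3)²*(-425) = 162 + (-12)²*(-425) = 162 + 144*(-425) = 162 - 61200 = -61038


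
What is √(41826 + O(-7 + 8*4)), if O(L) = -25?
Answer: √41801 ≈ 204.45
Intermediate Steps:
√(41826 + O(-7 + 8*4)) = √(41826 - 25) = √41801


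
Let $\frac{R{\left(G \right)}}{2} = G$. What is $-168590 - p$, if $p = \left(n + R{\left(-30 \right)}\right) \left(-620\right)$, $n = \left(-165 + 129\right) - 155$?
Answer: $-324210$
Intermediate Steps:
$n = -191$ ($n = -36 - 155 = -191$)
$R{\left(G \right)} = 2 G$
$p = 155620$ ($p = \left(-191 + 2 \left(-30\right)\right) \left(-620\right) = \left(-191 - 60\right) \left(-620\right) = \left(-251\right) \left(-620\right) = 155620$)
$-168590 - p = -168590 - 155620 = -324210$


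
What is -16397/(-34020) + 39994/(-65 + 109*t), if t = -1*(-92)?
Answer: 2090479/464940 ≈ 4.4962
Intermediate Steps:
t = 92
-16397/(-34020) + 39994/(-65 + 109*t) = -16397/(-34020) + 39994/(-65 + 109*92) = -16397*(-1/34020) + 39994/(-65 + 10028) = 16397/34020 + 39994/9963 = 2090479/464940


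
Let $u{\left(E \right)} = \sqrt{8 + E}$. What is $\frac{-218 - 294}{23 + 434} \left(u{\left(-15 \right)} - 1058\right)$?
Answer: $\frac{541696}{457} - \frac{512 i \sqrt{7}}{457} \approx 1185.3 - 2.9642 i$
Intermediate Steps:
$\frac{-218 - 294}{23 + 434} \left(u{\left(-15 \right)} - 1058\right) = \frac{-218 - 294}{23 + 434} \left(\sqrt{8 - 15} - 1058\right) = - \frac{512}{457} \left(\sqrt{-7} - 1058\right) = \left(-512\right) \frac{1}{457} \left(i \sqrt{7} - 1058\right) = - \frac{512 \left(-1058 + i \sqrt{7}\right)}{457} = \frac{541696}{457} - \frac{512 i \sqrt{7}}{457}$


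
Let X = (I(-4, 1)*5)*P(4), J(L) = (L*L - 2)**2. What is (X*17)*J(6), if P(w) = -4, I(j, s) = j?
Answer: 1572160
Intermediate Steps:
J(L) = (-2 + L**2)**2 (J(L) = (L**2 - 2)**2 = (-2 + L**2)**2)
X = 80 (X = -4*5*(-4) = -20*(-4) = 80)
(X*17)*J(6) = (80*17)*(-2 + 6**2)**2 = 1360*(-2 + 36)**2 = 1360*34**2 = 1360*1156 = 1572160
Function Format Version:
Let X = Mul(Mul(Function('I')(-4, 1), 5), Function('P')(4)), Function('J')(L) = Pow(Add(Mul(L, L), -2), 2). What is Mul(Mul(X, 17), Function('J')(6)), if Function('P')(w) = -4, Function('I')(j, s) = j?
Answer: 1572160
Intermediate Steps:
Function('J')(L) = Pow(Add(-2, Pow(L, 2)), 2) (Function('J')(L) = Pow(Add(Pow(L, 2), -2), 2) = Pow(Add(-2, Pow(L, 2)), 2))
X = 80 (X = Mul(Mul(-4, 5), -4) = Mul(-20, -4) = 80)
Mul(Mul(X, 17), Function('J')(6)) = Mul(Mul(80, 17), Pow(Add(-2, Pow(6, 2)), 2)) = Mul(1360, Pow(Add(-2, 36), 2)) = Mul(1360, Pow(34, 2)) = Mul(1360, 1156) = 1572160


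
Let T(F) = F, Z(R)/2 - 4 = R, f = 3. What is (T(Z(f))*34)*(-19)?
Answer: -9044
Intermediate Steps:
Z(R) = 8 + 2*R
(T(Z(f))*34)*(-19) = ((8 + 2*3)*34)*(-19) = ((8 + 6)*34)*(-19) = (14*34)*(-19) = 476*(-19) = -9044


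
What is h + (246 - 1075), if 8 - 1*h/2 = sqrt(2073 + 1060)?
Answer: -813 - 2*sqrt(3133) ≈ -924.95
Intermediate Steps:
h = 16 - 2*sqrt(3133) (h = 16 - 2*sqrt(2073 + 1060) = 16 - 2*sqrt(3133) ≈ -95.946)
h + (246 - 1075) = (16 - 2*sqrt(3133)) + (246 - 1075) = (16 - 2*sqrt(3133)) - 829 = -813 - 2*sqrt(3133)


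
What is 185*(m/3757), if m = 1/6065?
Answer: 37/4557241 ≈ 8.1190e-6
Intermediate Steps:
m = 1/6065 ≈ 0.00016488
185*(m/3757) = 185*((1/6065)/3757) = 185*((1/6065)*(1/3757)) = 185*(1/22786205) = 37/4557241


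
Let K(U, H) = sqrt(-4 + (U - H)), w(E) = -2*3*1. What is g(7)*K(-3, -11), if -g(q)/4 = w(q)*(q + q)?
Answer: 672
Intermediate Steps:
w(E) = -6 (w(E) = -6*1 = -6)
g(q) = 48*q (g(q) = -(-24)*(q + q) = -(-24)*2*q = -(-48)*q = 48*q)
K(U, H) = sqrt(-4 + U - H)
g(7)*K(-3, -11) = (48*7)*sqrt(-4 - 3 - 1*(-11)) = 336*sqrt(-4 - 3 + 11) = 336*sqrt(4) = 336*2 = 672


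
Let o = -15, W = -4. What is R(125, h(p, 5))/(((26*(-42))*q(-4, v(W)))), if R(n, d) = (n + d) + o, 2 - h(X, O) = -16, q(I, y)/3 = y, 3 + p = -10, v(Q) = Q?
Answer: 8/819 ≈ 0.0097680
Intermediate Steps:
p = -13 (p = -3 - 10 = -13)
q(I, y) = 3*y
h(X, O) = 18 (h(X, O) = 2 - 1*(-16) = 2 + 16 = 18)
R(n, d) = -15 + d + n (R(n, d) = (n + d) - 15 = (d + n) - 15 = -15 + d + n)
R(125, h(p, 5))/(((26*(-42))*q(-4, v(W)))) = (-15 + 18 + 125)/(((26*(-42))*(3*(-4)))) = 128/((-1092*(-12))) = 128/13104 = 128*(1/13104) = 8/819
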